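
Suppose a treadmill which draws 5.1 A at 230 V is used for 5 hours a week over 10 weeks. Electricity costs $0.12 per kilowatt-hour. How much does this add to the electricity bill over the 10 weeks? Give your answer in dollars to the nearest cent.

$7.04

Power = 5.1 A × 230 V = 1173 W = 1.173 kW
Runtime = 5 h/week × 10 weeks = 50 h
Energy = 1.173 kW × 50 h = 58.65 kWh
Cost = 58.65 kWh × $0.12/kWh = $7.04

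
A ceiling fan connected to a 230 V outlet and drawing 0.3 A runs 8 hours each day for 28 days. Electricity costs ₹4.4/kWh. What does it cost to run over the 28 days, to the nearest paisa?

Power = 0.3 A × 230 V = 69 W = 0.069 kW
Runtime = 8 h/day × 28 days = 224 h
Energy = 0.069 kW × 224 h = 15.456 kWh
Cost = 15.456 kWh × ₹4.4/kWh = ₹68.01

₹68.01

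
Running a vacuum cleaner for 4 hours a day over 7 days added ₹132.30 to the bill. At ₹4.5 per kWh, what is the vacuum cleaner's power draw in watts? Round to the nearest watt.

Energy = ₹132.30 ÷ ₹4.5/kWh = 29.4 kWh
Runtime = 4 h/day × 7 days = 28 h
Power = 29.4 kWh ÷ 28 h = 1.05 kW = 1050 W

1050 W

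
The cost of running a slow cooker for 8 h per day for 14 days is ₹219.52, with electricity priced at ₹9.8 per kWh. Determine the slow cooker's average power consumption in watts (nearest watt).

Energy = ₹219.52 ÷ ₹9.8/kWh = 22.4 kWh
Runtime = 8 h/day × 14 days = 112 h
Power = 22.4 kWh ÷ 112 h = 0.2 kW = 200 W

200 W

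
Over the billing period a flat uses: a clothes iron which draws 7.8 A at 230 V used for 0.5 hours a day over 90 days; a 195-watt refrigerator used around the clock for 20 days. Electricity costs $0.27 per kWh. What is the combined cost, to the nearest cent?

$47.07

clothes iron: Power = 7.8 A × 230 V = 1794 W = 1.794 kW
clothes iron: Runtime = 0.5 h/day × 90 days = 45 h
clothes iron: 1.794 kW × 45 h = 80.73 kWh
refrigerator: Runtime = 24 h × 20 = 480 h
refrigerator: 0.195 kW × 480 h = 93.6 kWh
Total energy = 174.33 kWh
Cost = 174.33 × $0.27 = $47.07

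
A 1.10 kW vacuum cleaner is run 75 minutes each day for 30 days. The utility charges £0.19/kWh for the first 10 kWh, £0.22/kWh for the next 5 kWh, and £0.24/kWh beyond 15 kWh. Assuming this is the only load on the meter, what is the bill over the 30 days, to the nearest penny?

Runtime = 75 min × 30 = 2250 min = 37.5 h
Energy = 1.1 kW × 37.5 h = 41.25 kWh
Tier 1 (0–10 kWh): 10 × £0.19 = £1.9
Tier 2 (10–15 kWh): 5 × £0.22 = £1.1
Above 15 kWh: 26.25 × £0.24 = £6.3
Bill = £9.30

£9.30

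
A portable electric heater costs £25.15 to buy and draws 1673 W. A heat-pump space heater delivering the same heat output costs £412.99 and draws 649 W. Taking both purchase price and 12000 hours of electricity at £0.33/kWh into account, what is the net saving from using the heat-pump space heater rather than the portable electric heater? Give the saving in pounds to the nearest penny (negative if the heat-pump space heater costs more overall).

£3667.20

portable electric heater: £25.15 + (1673/1000) kW × 12000 h × £0.33 = £25.15 + £6625.08 = £6650.23
heat-pump space heater: £412.99 + (649/1000) kW × 12000 h × £0.33 = £412.99 + £2570.04 = £2983.03
Saving = £6650.23 − £2983.03 = £3667.2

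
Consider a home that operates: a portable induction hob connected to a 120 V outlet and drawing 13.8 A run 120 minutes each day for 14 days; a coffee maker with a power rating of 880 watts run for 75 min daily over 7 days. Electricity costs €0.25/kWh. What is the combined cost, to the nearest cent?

€13.52

portable induction hob: Power = 13.8 A × 120 V = 1656 W = 1.656 kW
portable induction hob: Runtime = 120 min × 14 = 1680 min = 28 h
portable induction hob: 1.656 kW × 28 h = 46.368 kWh
coffee maker: Runtime = 75 min × 7 = 525 min = 8.75 h
coffee maker: 0.88 kW × 8.75 h = 7.7 kWh
Total energy = 54.068 kWh
Cost = 54.068 × €0.25 = €13.52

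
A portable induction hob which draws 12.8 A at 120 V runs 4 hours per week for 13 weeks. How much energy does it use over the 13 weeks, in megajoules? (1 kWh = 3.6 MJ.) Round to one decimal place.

Power = 12.8 A × 120 V = 1536 W = 1.536 kW
Runtime = 4 h/week × 13 weeks = 52 h
Energy = 1.536 kW × 52 h = 79.872 kWh
= 79.872 × 3.6 MJ = 287.5 MJ

287.5 MJ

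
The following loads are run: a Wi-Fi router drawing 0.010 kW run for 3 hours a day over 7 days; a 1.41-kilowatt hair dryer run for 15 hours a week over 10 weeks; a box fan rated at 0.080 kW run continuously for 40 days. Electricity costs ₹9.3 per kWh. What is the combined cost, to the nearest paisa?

Wi-Fi router: Runtime = 3 h/day × 7 days = 21 h
Wi-Fi router: 0.01 kW × 21 h = 0.21 kWh
hair dryer: Runtime = 15 h/week × 10 weeks = 150 h
hair dryer: 1.41 kW × 150 h = 211.5 kWh
box fan: Runtime = 24 h × 40 = 960 h
box fan: 0.08 kW × 960 h = 76.8 kWh
Total energy = 288.51 kWh
Cost = 288.51 × ₹9.3 = ₹2683.14

₹2683.14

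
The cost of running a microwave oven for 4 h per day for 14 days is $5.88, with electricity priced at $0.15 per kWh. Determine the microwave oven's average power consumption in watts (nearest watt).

700 W

Energy = $5.88 ÷ $0.15/kWh = 39.2 kWh
Runtime = 4 h/day × 14 days = 56 h
Power = 39.2 kWh ÷ 56 h = 0.7 kW = 700 W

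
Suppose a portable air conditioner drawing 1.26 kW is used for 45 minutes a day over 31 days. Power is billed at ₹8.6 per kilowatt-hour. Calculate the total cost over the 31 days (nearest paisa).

₹251.94

Runtime = 45 min × 31 = 1395 min = 23.25 h
Energy = 1.26 kW × 23.25 h = 29.295 kWh
Cost = 29.295 kWh × ₹8.6/kWh = ₹251.94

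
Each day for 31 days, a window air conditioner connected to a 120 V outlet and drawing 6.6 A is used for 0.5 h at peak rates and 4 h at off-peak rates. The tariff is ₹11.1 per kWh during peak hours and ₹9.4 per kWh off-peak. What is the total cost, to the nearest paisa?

Power = 6.6 A × 120 V = 792 W = 0.792 kW
Peak energy = 0.792 kW × 0.5 h × 31 = 12.276 kWh
Off-peak energy = 0.792 kW × 4 h × 31 = 98.208 kWh
Cost = 12.276 × ₹11.1 + 98.208 × ₹9.4 = ₹136.2636 + ₹923.1552 = ₹1059.42

₹1059.42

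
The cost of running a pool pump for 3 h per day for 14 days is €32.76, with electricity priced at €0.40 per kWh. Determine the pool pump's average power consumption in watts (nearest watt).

Energy = €32.76 ÷ €0.40/kWh = 81.9 kWh
Runtime = 3 h/day × 14 days = 42 h
Power = 81.9 kWh ÷ 42 h = 1.95 kW = 1950 W

1950 W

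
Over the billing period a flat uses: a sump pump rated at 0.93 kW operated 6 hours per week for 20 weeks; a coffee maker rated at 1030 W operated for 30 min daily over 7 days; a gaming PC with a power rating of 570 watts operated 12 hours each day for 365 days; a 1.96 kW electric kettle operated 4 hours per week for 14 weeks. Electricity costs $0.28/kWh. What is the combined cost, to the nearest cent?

$762.04

sump pump: Runtime = 6 h/week × 20 weeks = 120 h
sump pump: 0.93 kW × 120 h = 111.6 kWh
coffee maker: Runtime = 30 min × 7 = 210 min = 3.5 h
coffee maker: 1.03 kW × 3.5 h = 3.605 kWh
gaming PC: Runtime = 12 h/day × 365 days = 4380 h
gaming PC: 0.57 kW × 4380 h = 2496.6 kWh
electric kettle: Runtime = 4 h/week × 14 weeks = 56 h
electric kettle: 1.96 kW × 56 h = 109.76 kWh
Total energy = 2721.565 kWh
Cost = 2721.565 × $0.28 = $762.04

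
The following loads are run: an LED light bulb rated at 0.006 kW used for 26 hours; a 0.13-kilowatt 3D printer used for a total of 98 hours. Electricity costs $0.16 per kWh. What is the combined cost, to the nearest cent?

LED light bulb: 0.006 kW × 26 h = 0.156 kWh
3D printer: 0.13 kW × 98 h = 12.74 kWh
Total energy = 12.896 kWh
Cost = 12.896 × $0.16 = $2.06

$2.06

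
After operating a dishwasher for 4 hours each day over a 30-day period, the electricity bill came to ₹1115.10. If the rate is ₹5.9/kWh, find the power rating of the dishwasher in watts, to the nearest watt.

1575 W

Energy = ₹1115.10 ÷ ₹5.9/kWh = 189 kWh
Runtime = 4 h/day × 30 days = 120 h
Power = 189 kWh ÷ 120 h = 1.575 kW = 1575 W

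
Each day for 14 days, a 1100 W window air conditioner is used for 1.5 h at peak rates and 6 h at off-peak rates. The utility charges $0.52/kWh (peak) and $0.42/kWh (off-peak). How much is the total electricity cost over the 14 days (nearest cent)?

$50.82

Peak energy = 1.1 kW × 1.5 h × 14 = 23.1 kWh
Off-peak energy = 1.1 kW × 6 h × 14 = 92.4 kWh
Cost = 23.1 × $0.52 + 92.4 × $0.42 = $12.012 + $38.808 = $50.82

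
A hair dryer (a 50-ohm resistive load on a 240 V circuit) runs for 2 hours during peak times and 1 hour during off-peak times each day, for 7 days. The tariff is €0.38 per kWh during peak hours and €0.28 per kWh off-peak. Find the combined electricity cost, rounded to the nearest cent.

€8.39

Power = V²/R = 240²/50 = 1152 W = 1.152 kW
Peak energy = 1.152 kW × 2 h × 7 = 16.128 kWh
Off-peak energy = 1.152 kW × 1 h × 7 = 8.064 kWh
Cost = 16.128 × €0.38 + 8.064 × €0.28 = €6.12864 + €2.25792 = €8.39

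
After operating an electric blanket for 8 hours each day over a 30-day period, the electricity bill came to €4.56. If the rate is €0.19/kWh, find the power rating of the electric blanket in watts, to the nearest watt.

Energy = €4.56 ÷ €0.19/kWh = 24 kWh
Runtime = 8 h/day × 30 days = 240 h
Power = 24 kWh ÷ 240 h = 0.1 kW = 100 W

100 W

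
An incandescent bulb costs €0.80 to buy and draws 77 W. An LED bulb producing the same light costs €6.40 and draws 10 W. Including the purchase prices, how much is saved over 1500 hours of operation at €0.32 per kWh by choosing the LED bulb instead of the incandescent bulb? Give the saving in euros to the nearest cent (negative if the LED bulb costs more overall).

incandescent bulb: €0.80 + (77/1000) kW × 1500 h × €0.32 = €0.80 + €36.96 = €37.76
LED bulb: €6.40 + (10/1000) kW × 1500 h × €0.32 = €6.40 + €4.8 = €11.2
Saving = €37.76 − €11.2 = €26.56

€26.56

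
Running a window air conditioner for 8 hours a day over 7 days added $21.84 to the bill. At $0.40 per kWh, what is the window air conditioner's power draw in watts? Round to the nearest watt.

Energy = $21.84 ÷ $0.40/kWh = 54.6 kWh
Runtime = 8 h/day × 7 days = 56 h
Power = 54.6 kWh ÷ 56 h = 0.975 kW = 975 W

975 W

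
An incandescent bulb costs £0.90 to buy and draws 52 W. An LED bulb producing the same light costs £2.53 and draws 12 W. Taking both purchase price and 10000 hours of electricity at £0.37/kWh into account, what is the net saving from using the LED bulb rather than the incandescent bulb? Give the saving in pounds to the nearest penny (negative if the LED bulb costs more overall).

incandescent bulb: £0.90 + (52/1000) kW × 10000 h × £0.37 = £0.90 + £192.4 = £193.3
LED bulb: £2.53 + (12/1000) kW × 10000 h × £0.37 = £2.53 + £44.4 = £46.93
Saving = £193.3 − £46.93 = £146.37

£146.37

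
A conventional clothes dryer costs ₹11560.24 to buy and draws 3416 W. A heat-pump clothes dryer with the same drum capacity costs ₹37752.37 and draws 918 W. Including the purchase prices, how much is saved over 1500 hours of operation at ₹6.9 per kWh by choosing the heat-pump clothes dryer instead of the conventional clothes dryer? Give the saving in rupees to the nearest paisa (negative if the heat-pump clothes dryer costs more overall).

-₹337.83

conventional clothes dryer: ₹11560.24 + (3416/1000) kW × 1500 h × ₹6.9 = ₹11560.24 + ₹35355.6 = ₹46915.84
heat-pump clothes dryer: ₹37752.37 + (918/1000) kW × 1500 h × ₹6.9 = ₹37752.37 + ₹9501.3 = ₹47253.67
Saving = ₹46915.84 − ₹47253.67 = −₹337.83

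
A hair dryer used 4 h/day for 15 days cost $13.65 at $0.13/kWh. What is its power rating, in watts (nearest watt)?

1750 W

Energy = $13.65 ÷ $0.13/kWh = 105 kWh
Runtime = 4 h/day × 15 days = 60 h
Power = 105 kWh ÷ 60 h = 1.75 kW = 1750 W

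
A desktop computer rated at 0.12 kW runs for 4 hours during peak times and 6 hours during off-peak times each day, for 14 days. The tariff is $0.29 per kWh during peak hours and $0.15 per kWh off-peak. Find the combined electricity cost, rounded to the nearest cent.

$3.46

Peak energy = 0.12 kW × 4 h × 14 = 6.72 kWh
Off-peak energy = 0.12 kW × 6 h × 14 = 10.08 kWh
Cost = 6.72 × $0.29 + 10.08 × $0.15 = $1.9488 + $1.512 = $3.46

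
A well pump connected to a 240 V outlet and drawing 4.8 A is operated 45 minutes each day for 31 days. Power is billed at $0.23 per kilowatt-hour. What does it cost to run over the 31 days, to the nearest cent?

Power = 4.8 A × 240 V = 1152 W = 1.152 kW
Runtime = 45 min × 31 = 1395 min = 23.25 h
Energy = 1.152 kW × 23.25 h = 26.784 kWh
Cost = 26.784 kWh × $0.23/kWh = $6.16

$6.16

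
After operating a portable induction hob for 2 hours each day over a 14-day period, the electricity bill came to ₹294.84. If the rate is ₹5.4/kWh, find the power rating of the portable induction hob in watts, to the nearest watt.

Energy = ₹294.84 ÷ ₹5.4/kWh = 54.6 kWh
Runtime = 2 h/day × 14 days = 28 h
Power = 54.6 kWh ÷ 28 h = 1.95 kW = 1950 W

1950 W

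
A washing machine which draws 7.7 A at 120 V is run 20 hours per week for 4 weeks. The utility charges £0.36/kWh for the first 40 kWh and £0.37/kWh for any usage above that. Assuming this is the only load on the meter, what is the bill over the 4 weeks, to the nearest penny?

£26.95

Power = 7.7 A × 120 V = 924 W = 0.924 kW
Runtime = 20 h/week × 4 weeks = 80 h
Energy = 0.924 kW × 80 h = 73.92 kWh
Tier 1 (0–40 kWh): 40 × £0.36 = £14.4
Above 40 kWh: 33.92 × £0.37 = £12.5504
Bill = £26.95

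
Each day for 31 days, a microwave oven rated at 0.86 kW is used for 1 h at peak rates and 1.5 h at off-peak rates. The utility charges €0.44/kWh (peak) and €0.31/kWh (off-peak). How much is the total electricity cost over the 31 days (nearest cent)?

€24.13

Peak energy = 0.86 kW × 1 h × 31 = 26.66 kWh
Off-peak energy = 0.86 kW × 1.5 h × 31 = 39.99 kWh
Cost = 26.66 × €0.44 + 39.99 × €0.31 = €11.7304 + €12.3969 = €24.13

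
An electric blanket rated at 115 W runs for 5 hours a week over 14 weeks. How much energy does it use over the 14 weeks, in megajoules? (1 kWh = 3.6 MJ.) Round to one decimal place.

Runtime = 5 h/week × 14 weeks = 70 h
Energy = 0.115 kW × 70 h = 8.05 kWh
= 8.05 × 3.6 MJ = 29.0 MJ

29.0 MJ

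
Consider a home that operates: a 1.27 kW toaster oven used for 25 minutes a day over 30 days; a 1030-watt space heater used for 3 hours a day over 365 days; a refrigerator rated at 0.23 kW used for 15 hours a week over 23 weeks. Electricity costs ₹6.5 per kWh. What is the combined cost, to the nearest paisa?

₹7949.99

toaster oven: Runtime = 25 min × 30 = 750 min = 12.5 h
toaster oven: 1.27 kW × 12.5 h = 15.875 kWh
space heater: Runtime = 3 h/day × 365 days = 1095 h
space heater: 1.03 kW × 1095 h = 1127.85 kWh
refrigerator: Runtime = 15 h/week × 23 weeks = 345 h
refrigerator: 0.23 kW × 345 h = 79.35 kWh
Total energy = 1223.075 kWh
Cost = 1223.075 × ₹6.5 = ₹7949.99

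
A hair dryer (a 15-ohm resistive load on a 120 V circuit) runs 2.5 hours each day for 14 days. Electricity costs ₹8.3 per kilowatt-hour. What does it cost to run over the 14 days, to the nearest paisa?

₹278.88

Power = V²/R = 120²/15 = 960 W = 0.96 kW
Runtime = 2.5 h/day × 14 days = 35 h
Energy = 0.96 kW × 35 h = 33.6 kWh
Cost = 33.6 kWh × ₹8.3/kWh = ₹278.88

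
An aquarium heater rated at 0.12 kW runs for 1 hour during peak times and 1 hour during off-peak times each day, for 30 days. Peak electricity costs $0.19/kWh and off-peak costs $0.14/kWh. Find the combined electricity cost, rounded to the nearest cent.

Peak energy = 0.12 kW × 1 h × 30 = 3.6 kWh
Off-peak energy = 0.12 kW × 1 h × 30 = 3.6 kWh
Cost = 3.6 × $0.19 + 3.6 × $0.14 = $0.684 + $0.504 = $1.19

$1.19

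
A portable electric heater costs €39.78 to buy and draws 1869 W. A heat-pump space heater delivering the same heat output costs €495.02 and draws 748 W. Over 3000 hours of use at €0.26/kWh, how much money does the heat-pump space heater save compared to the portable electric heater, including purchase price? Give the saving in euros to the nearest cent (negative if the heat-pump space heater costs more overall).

€419.14

portable electric heater: €39.78 + (1869/1000) kW × 3000 h × €0.26 = €39.78 + €1457.82 = €1497.6
heat-pump space heater: €495.02 + (748/1000) kW × 3000 h × €0.26 = €495.02 + €583.44 = €1078.46
Saving = €1497.6 − €1078.46 = €419.14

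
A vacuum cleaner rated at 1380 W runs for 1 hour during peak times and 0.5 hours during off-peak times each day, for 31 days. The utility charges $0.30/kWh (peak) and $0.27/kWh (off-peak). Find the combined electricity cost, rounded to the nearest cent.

Peak energy = 1.38 kW × 1 h × 31 = 42.78 kWh
Off-peak energy = 1.38 kW × 0.5 h × 31 = 21.39 kWh
Cost = 42.78 × $0.30 + 21.39 × $0.27 = $12.834 + $5.7753 = $18.61

$18.61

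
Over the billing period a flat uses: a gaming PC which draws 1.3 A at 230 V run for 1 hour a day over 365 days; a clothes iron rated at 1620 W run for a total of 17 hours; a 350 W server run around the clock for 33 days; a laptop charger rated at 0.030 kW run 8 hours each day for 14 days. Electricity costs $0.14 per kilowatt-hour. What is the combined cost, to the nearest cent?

$58.41

gaming PC: Power = 1.3 A × 230 V = 299 W = 0.299 kW
gaming PC: Runtime = 1 h/day × 365 days = 365 h
gaming PC: 0.299 kW × 365 h = 109.135 kWh
clothes iron: 1.62 kW × 17 h = 27.54 kWh
server: Runtime = 24 h × 33 = 792 h
server: 0.35 kW × 792 h = 277.2 kWh
laptop charger: Runtime = 8 h/day × 14 days = 112 h
laptop charger: 0.03 kW × 112 h = 3.36 kWh
Total energy = 417.235 kWh
Cost = 417.235 × $0.14 = $58.41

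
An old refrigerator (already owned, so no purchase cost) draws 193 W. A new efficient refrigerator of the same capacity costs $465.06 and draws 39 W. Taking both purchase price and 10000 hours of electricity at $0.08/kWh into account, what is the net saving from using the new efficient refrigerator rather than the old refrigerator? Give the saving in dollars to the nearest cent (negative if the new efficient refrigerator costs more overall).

old refrigerator: $0.00 + (193/1000) kW × 10000 h × $0.08 = $0.00 + $154.4 = $154.4
new efficient refrigerator: $465.06 + (39/1000) kW × 10000 h × $0.08 = $465.06 + $31.2 = $496.26
Saving = $154.4 − $496.26 = −$341.86

-$341.86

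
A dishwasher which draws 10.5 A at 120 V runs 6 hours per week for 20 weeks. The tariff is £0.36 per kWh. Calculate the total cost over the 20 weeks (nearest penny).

£54.43

Power = 10.5 A × 120 V = 1260 W = 1.26 kW
Runtime = 6 h/week × 20 weeks = 120 h
Energy = 1.26 kW × 120 h = 151.2 kWh
Cost = 151.2 kWh × £0.36/kWh = £54.43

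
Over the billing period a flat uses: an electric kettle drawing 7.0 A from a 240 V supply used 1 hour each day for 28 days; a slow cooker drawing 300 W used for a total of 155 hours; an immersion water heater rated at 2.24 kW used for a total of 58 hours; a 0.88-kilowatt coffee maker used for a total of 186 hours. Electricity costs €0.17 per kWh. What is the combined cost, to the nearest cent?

€65.81

electric kettle: Power = 7.0 A × 240 V = 1680 W = 1.68 kW
electric kettle: Runtime = 1 h/day × 28 days = 28 h
electric kettle: 1.68 kW × 28 h = 47.04 kWh
slow cooker: 0.3 kW × 155 h = 46.5 kWh
immersion water heater: 2.24 kW × 58 h = 129.92 kWh
coffee maker: 0.88 kW × 186 h = 163.68 kWh
Total energy = 387.14 kWh
Cost = 387.14 × €0.17 = €65.81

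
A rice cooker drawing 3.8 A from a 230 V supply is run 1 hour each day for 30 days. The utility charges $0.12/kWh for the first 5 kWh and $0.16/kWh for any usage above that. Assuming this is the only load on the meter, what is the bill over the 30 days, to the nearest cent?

$4.00

Power = 3.8 A × 230 V = 874 W = 0.874 kW
Runtime = 1 h/day × 30 days = 30 h
Energy = 0.874 kW × 30 h = 26.22 kWh
Tier 1 (0–5 kWh): 5 × $0.12 = $0.6
Above 5 kWh: 21.22 × $0.16 = $3.3952
Bill = $4.00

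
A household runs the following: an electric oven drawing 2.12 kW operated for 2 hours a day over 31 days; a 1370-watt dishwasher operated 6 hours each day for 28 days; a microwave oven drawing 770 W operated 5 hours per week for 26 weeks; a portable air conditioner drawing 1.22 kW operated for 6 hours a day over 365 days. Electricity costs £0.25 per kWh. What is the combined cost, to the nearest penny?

£783.38

electric oven: Runtime = 2 h/day × 31 days = 62 h
electric oven: 2.12 kW × 62 h = 131.44 kWh
dishwasher: Runtime = 6 h/day × 28 days = 168 h
dishwasher: 1.37 kW × 168 h = 230.16 kWh
microwave oven: Runtime = 5 h/week × 26 weeks = 130 h
microwave oven: 0.77 kW × 130 h = 100.1 kWh
portable air conditioner: Runtime = 6 h/day × 365 days = 2190 h
portable air conditioner: 1.22 kW × 2190 h = 2671.8 kWh
Total energy = 3133.5 kWh
Cost = 3133.5 × £0.25 = £783.38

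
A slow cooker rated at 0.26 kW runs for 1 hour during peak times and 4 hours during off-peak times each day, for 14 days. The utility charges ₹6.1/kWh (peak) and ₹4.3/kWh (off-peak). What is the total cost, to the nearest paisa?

Peak energy = 0.26 kW × 1 h × 14 = 3.64 kWh
Off-peak energy = 0.26 kW × 4 h × 14 = 14.56 kWh
Cost = 3.64 × ₹6.1 + 14.56 × ₹4.3 = ₹22.204 + ₹62.608 = ₹84.81

₹84.81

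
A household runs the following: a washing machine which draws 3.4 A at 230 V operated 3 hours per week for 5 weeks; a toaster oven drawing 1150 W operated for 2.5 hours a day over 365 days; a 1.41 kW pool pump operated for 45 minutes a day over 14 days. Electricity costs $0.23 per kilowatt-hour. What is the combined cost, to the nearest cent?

washing machine: Power = 3.4 A × 230 V = 782 W = 0.782 kW
washing machine: Runtime = 3 h/week × 5 weeks = 15 h
washing machine: 0.782 kW × 15 h = 11.73 kWh
toaster oven: Runtime = 2.5 h/day × 365 days = 912.5 h
toaster oven: 1.15 kW × 912.5 h = 1049.375 kWh
pool pump: Runtime = 45 min × 14 = 630 min = 10.5 h
pool pump: 1.41 kW × 10.5 h = 14.805 kWh
Total energy = 1075.91 kWh
Cost = 1075.91 × $0.23 = $247.46

$247.46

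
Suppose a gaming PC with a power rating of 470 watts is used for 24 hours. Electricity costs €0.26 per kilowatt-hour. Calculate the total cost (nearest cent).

Energy = 0.47 kW × 24 h = 11.28 kWh
Cost = 11.28 kWh × €0.26/kWh = €2.93

€2.93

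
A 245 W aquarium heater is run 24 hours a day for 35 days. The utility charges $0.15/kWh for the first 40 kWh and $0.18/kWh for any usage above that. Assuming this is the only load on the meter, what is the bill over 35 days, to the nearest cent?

$35.84

Runtime = 24 h × 35 = 840 h
Energy = 0.245 kW × 840 h = 205.8 kWh
Tier 1 (0–40 kWh): 40 × $0.15 = $6
Above 40 kWh: 165.8 × $0.18 = $29.844
Bill = $35.84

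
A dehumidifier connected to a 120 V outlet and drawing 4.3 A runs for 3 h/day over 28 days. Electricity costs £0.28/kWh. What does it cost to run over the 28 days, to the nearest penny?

Power = 4.3 A × 120 V = 516 W = 0.516 kW
Runtime = 3 h/day × 28 days = 84 h
Energy = 0.516 kW × 84 h = 43.344 kWh
Cost = 43.344 kWh × £0.28/kWh = £12.14

£12.14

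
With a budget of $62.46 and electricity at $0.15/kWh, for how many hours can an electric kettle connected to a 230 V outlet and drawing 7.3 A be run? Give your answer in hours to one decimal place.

Power = 7.3 A × 230 V = 1679 W = 1.679 kW
Energy available = $62.46 ÷ $0.15/kWh = 416.4 kWh
Hours = 416.4 kWh ÷ 1.679 kW = 248.0 h

248.0 h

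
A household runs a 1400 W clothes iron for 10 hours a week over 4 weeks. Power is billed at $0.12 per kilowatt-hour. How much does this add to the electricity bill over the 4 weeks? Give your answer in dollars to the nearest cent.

$6.72

Runtime = 10 h/week × 4 weeks = 40 h
Energy = 1.4 kW × 40 h = 56 kWh
Cost = 56 kWh × $0.12/kWh = $6.72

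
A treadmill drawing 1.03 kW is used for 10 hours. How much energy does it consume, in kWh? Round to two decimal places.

10.30 kWh

Energy = 1.03 kW × 10 h = 10.3 kWh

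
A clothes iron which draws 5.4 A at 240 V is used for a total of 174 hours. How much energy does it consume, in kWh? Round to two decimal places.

Power = 5.4 A × 240 V = 1296 W = 1.296 kW
Energy = 1.296 kW × 174 h = 225.504 kWh ≈ 225.50 kWh

225.50 kWh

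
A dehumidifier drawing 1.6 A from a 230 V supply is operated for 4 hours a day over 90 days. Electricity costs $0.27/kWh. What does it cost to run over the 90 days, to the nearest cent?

$35.77

Power = 1.6 A × 230 V = 368 W = 0.368 kW
Runtime = 4 h/day × 90 days = 360 h
Energy = 0.368 kW × 360 h = 132.48 kWh
Cost = 132.48 kWh × $0.27/kWh = $35.77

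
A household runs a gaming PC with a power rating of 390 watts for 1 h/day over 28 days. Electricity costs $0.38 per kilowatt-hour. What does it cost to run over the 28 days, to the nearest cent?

Runtime = 1 h/day × 28 days = 28 h
Energy = 0.39 kW × 28 h = 10.92 kWh
Cost = 10.92 kWh × $0.38/kWh = $4.15

$4.15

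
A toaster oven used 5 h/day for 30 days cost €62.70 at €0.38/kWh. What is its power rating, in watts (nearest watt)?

Energy = €62.70 ÷ €0.38/kWh = 165 kWh
Runtime = 5 h/day × 30 days = 150 h
Power = 165 kWh ÷ 150 h = 1.1 kW = 1100 W

1100 W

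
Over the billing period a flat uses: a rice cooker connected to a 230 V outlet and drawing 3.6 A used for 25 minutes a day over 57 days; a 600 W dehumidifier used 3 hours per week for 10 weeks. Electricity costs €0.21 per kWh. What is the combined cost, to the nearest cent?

€7.91

rice cooker: Power = 3.6 A × 230 V = 828 W = 0.828 kW
rice cooker: Runtime = 25 min × 57 = 1425 min = 23.75 h
rice cooker: 0.828 kW × 23.75 h = 19.665 kWh
dehumidifier: Runtime = 3 h/week × 10 weeks = 30 h
dehumidifier: 0.6 kW × 30 h = 18 kWh
Total energy = 37.665 kWh
Cost = 37.665 × €0.21 = €7.91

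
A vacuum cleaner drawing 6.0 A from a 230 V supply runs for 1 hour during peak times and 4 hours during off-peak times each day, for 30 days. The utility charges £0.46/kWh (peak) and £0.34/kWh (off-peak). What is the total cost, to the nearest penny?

Power = 6.0 A × 230 V = 1380 W = 1.38 kW
Peak energy = 1.38 kW × 1 h × 30 = 41.4 kWh
Off-peak energy = 1.38 kW × 4 h × 30 = 165.6 kWh
Cost = 41.4 × £0.46 + 165.6 × £0.34 = £19.044 + £56.304 = £75.35

£75.35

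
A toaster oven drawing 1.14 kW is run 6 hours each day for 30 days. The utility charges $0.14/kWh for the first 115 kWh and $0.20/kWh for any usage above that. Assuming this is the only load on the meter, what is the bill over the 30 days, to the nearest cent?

Runtime = 6 h/day × 30 days = 180 h
Energy = 1.14 kW × 180 h = 205.2 kWh
Tier 1 (0–115 kWh): 115 × $0.14 = $16.1
Above 115 kWh: 90.2 × $0.20 = $18.04
Bill = $34.14

$34.14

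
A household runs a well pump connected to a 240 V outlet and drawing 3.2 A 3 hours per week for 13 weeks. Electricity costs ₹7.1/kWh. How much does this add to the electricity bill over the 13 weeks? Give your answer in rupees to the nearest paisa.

₹212.66

Power = 3.2 A × 240 V = 768 W = 0.768 kW
Runtime = 3 h/week × 13 weeks = 39 h
Energy = 0.768 kW × 39 h = 29.952 kWh
Cost = 29.952 kWh × ₹7.1/kWh = ₹212.66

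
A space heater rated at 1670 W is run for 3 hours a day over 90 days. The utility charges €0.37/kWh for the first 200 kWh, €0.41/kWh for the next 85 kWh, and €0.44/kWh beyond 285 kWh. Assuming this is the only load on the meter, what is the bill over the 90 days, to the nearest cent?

€181.85

Runtime = 3 h/day × 90 days = 270 h
Energy = 1.67 kW × 270 h = 450.9 kWh
Tier 1 (0–200 kWh): 200 × €0.37 = €74
Tier 2 (200–285 kWh): 85 × €0.41 = €34.85
Above 285 kWh: 165.9 × €0.44 = €72.996
Bill = €181.85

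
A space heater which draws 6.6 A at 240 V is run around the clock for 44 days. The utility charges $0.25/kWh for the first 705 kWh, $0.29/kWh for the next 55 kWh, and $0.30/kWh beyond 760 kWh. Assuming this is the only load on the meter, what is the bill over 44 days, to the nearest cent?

Power = 6.6 A × 240 V = 1584 W = 1.584 kW
Runtime = 24 h × 44 = 1056 h
Energy = 1.584 kW × 1056 h = 1672.704 kWh
Tier 1 (0–705 kWh): 705 × $0.25 = $176.25
Tier 2 (705–760 kWh): 55 × $0.29 = $15.95
Above 760 kWh: 912.704 × $0.30 = $273.8112
Bill = $466.01

$466.01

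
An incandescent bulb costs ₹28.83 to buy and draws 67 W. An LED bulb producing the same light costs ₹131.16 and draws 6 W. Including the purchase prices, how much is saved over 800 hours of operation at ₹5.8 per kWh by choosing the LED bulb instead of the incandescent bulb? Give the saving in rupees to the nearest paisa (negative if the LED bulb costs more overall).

₹180.71

incandescent bulb: ₹28.83 + (67/1000) kW × 800 h × ₹5.8 = ₹28.83 + ₹310.88 = ₹339.71
LED bulb: ₹131.16 + (6/1000) kW × 800 h × ₹5.8 = ₹131.16 + ₹27.84 = ₹159
Saving = ₹339.71 − ₹159 = ₹180.71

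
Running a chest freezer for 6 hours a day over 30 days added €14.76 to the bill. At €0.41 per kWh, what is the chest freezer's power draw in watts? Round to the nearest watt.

Energy = €14.76 ÷ €0.41/kWh = 36 kWh
Runtime = 6 h/day × 30 days = 180 h
Power = 36 kWh ÷ 180 h = 0.2 kW = 200 W

200 W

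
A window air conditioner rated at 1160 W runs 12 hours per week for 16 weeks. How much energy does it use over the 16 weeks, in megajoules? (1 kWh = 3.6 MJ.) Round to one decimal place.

Runtime = 12 h/week × 16 weeks = 192 h
Energy = 1.16 kW × 192 h = 222.72 kWh
= 222.72 × 3.6 MJ = 801.8 MJ

801.8 MJ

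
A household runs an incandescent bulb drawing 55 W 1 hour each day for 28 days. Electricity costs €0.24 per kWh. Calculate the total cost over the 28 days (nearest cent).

Runtime = 1 h/day × 28 days = 28 h
Energy = 0.055 kW × 28 h = 1.54 kWh
Cost = 1.54 kWh × €0.24/kWh = €0.37

€0.37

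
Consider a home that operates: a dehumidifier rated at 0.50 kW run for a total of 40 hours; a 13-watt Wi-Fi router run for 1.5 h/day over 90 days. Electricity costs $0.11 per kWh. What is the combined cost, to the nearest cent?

dehumidifier: 0.5 kW × 40 h = 20 kWh
Wi-Fi router: Runtime = 1.5 h/day × 90 days = 135 h
Wi-Fi router: 0.013 kW × 135 h = 1.755 kWh
Total energy = 21.755 kWh
Cost = 21.755 × $0.11 = $2.39

$2.39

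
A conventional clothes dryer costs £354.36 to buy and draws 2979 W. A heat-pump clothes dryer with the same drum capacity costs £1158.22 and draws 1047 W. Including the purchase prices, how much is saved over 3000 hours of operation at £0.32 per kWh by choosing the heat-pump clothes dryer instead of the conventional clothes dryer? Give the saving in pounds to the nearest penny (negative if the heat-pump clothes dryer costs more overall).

£1050.86

conventional clothes dryer: £354.36 + (2979/1000) kW × 3000 h × £0.32 = £354.36 + £2859.84 = £3214.2
heat-pump clothes dryer: £1158.22 + (1047/1000) kW × 3000 h × £0.32 = £1158.22 + £1005.12 = £2163.34
Saving = £3214.2 − £2163.34 = £1050.86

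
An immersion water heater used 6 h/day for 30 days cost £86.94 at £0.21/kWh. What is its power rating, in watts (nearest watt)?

Energy = £86.94 ÷ £0.21/kWh = 414 kWh
Runtime = 6 h/day × 30 days = 180 h
Power = 414 kWh ÷ 180 h = 2.3 kW = 2300 W

2300 W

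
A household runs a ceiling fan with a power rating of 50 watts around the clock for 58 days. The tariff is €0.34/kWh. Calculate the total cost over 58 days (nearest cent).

Runtime = 24 h × 58 = 1392 h
Energy = 0.05 kW × 1392 h = 69.6 kWh
Cost = 69.6 kWh × €0.34/kWh = €23.66

€23.66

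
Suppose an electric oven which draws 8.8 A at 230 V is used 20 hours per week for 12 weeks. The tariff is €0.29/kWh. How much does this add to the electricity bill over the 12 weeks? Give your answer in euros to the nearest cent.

Power = 8.8 A × 230 V = 2024 W = 2.024 kW
Runtime = 20 h/week × 12 weeks = 240 h
Energy = 2.024 kW × 240 h = 485.76 kWh
Cost = 485.76 kWh × €0.29/kWh = €140.87

€140.87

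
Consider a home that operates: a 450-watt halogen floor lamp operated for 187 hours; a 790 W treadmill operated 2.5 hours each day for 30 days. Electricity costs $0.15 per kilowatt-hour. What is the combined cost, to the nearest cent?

halogen floor lamp: 0.45 kW × 187 h = 84.15 kWh
treadmill: Runtime = 2.5 h/day × 30 days = 75 h
treadmill: 0.79 kW × 75 h = 59.25 kWh
Total energy = 143.4 kWh
Cost = 143.4 × $0.15 = $21.51

$21.51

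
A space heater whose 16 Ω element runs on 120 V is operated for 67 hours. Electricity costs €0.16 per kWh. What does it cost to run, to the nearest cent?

€9.65

Power = V²/R = 120²/16 = 900 W = 0.9 kW
Energy = 0.9 kW × 67 h = 60.3 kWh
Cost = 60.3 kWh × €0.16/kWh = €9.65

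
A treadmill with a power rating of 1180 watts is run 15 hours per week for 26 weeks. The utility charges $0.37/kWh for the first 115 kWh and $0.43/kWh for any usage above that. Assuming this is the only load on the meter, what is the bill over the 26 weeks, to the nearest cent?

Runtime = 15 h/week × 26 weeks = 390 h
Energy = 1.18 kW × 390 h = 460.2 kWh
Tier 1 (0–115 kWh): 115 × $0.37 = $42.55
Above 115 kWh: 345.2 × $0.43 = $148.436
Bill = $190.99

$190.99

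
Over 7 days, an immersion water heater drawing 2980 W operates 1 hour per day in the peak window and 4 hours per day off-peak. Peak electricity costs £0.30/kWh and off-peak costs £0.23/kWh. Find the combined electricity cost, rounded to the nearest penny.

Peak energy = 2.98 kW × 1 h × 7 = 20.86 kWh
Off-peak energy = 2.98 kW × 4 h × 7 = 83.44 kWh
Cost = 20.86 × £0.30 + 83.44 × £0.23 = £6.258 + £19.1912 = £25.45

£25.45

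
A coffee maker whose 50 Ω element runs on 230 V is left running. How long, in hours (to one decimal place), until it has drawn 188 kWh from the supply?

177.7 h

Power = V²/R = 230²/50 = 1058 W = 1.058 kW
Hours = 188 kWh ÷ 1.058 kW = 177.7 h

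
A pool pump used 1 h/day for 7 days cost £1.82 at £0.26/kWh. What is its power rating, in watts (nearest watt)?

Energy = £1.82 ÷ £0.26/kWh = 7 kWh
Runtime = 1 h/day × 7 days = 7 h
Power = 7 kWh ÷ 7 h = 1 kW = 1000 W

1000 W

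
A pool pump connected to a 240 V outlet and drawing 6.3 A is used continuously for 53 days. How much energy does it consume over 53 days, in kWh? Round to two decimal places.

1923.26 kWh

Power = 6.3 A × 240 V = 1512 W = 1.512 kW
Runtime = 24 h × 53 = 1272 h
Energy = 1.512 kW × 1272 h = 1923.264 kWh ≈ 1923.26 kWh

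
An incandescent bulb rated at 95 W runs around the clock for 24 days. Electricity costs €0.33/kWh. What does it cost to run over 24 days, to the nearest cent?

Runtime = 24 h × 24 = 576 h
Energy = 0.095 kW × 576 h = 54.72 kWh
Cost = 54.72 kWh × €0.33/kWh = €18.06

€18.06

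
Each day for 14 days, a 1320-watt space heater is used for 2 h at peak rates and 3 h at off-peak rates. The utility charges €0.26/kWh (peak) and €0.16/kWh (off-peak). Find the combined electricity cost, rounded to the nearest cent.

€18.48

Peak energy = 1.32 kW × 2 h × 14 = 36.96 kWh
Off-peak energy = 1.32 kW × 3 h × 14 = 55.44 kWh
Cost = 36.96 × €0.26 + 55.44 × €0.16 = €9.6096 + €8.8704 = €18.48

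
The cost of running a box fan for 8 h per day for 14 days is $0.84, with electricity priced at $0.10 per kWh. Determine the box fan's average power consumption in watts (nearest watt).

75 W

Energy = $0.84 ÷ $0.10/kWh = 8.4 kWh
Runtime = 8 h/day × 14 days = 112 h
Power = 8.4 kWh ÷ 112 h = 0.075 kW = 75 W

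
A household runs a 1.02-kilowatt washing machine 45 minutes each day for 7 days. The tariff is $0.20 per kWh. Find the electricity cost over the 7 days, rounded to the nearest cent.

$1.07

Runtime = 45 min × 7 = 315 min = 5.25 h
Energy = 1.02 kW × 5.25 h = 5.355 kWh
Cost = 5.355 kWh × $0.20/kWh = $1.07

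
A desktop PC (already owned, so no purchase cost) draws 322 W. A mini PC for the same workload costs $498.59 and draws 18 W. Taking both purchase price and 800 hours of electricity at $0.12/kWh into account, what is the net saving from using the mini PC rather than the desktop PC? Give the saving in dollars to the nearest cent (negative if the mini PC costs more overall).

-$469.41

desktop PC: $0.00 + (322/1000) kW × 800 h × $0.12 = $0.00 + $30.912 = $30.912
mini PC: $498.59 + (18/1000) kW × 800 h × $0.12 = $498.59 + $1.728 = $500.318
Saving = $30.912 − $500.318 = −$469.406 → -$469.41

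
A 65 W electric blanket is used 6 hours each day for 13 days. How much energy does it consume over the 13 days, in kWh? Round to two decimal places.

5.07 kWh

Runtime = 6 h/day × 13 days = 78 h
Energy = 0.065 kW × 78 h = 5.07 kWh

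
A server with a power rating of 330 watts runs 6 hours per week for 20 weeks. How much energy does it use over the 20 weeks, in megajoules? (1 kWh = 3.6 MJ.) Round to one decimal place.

Runtime = 6 h/week × 20 weeks = 120 h
Energy = 0.33 kW × 120 h = 39.6 kWh
= 39.6 × 3.6 MJ = 142.6 MJ

142.6 MJ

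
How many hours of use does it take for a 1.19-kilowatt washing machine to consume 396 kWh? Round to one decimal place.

Hours = 396 kWh ÷ 1.19 kW = 332.8 h

332.8 h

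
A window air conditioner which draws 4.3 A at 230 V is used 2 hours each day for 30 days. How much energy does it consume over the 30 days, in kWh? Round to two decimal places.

59.34 kWh

Power = 4.3 A × 230 V = 989 W = 0.989 kW
Runtime = 2 h/day × 30 days = 60 h
Energy = 0.989 kW × 60 h = 59.34 kWh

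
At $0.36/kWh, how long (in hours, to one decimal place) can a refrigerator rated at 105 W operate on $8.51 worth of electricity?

225.1 h

Energy available = $8.51 ÷ $0.36/kWh = 23.6389 kWh
Hours = 23.6389 kWh ÷ 0.105 kW = 225.1 h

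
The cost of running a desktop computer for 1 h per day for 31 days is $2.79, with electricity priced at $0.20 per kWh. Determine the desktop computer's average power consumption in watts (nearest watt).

Energy = $2.79 ÷ $0.20/kWh = 13.95 kWh
Runtime = 1 h/day × 31 days = 31 h
Power = 13.95 kWh ÷ 31 h = 0.45 kW = 450 W

450 W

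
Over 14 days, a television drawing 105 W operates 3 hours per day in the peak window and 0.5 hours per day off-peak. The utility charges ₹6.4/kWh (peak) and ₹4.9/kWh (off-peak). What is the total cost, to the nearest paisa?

Peak energy = 0.105 kW × 3 h × 14 = 4.41 kWh
Off-peak energy = 0.105 kW × 0.5 h × 14 = 0.735 kWh
Cost = 4.41 × ₹6.4 + 0.735 × ₹4.9 = ₹28.224 + ₹3.6015 = ₹31.83

₹31.83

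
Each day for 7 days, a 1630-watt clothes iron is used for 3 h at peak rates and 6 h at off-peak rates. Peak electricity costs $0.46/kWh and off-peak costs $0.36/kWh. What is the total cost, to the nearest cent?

Peak energy = 1.63 kW × 3 h × 7 = 34.23 kWh
Off-peak energy = 1.63 kW × 6 h × 7 = 68.46 kWh
Cost = 34.23 × $0.46 + 68.46 × $0.36 = $15.7458 + $24.6456 = $40.39

$40.39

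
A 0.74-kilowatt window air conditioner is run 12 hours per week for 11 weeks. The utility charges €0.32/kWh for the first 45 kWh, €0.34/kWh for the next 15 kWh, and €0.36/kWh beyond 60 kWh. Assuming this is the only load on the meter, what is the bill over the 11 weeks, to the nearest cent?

€33.06

Runtime = 12 h/week × 11 weeks = 132 h
Energy = 0.74 kW × 132 h = 97.68 kWh
Tier 1 (0–45 kWh): 45 × €0.32 = €14.4
Tier 2 (45–60 kWh): 15 × €0.34 = €5.1
Above 60 kWh: 37.68 × €0.36 = €13.5648
Bill = €33.06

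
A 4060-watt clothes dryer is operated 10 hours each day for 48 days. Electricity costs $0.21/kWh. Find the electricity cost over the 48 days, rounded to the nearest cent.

$409.25

Runtime = 10 h/day × 48 days = 480 h
Energy = 4.06 kW × 480 h = 1948.8 kWh
Cost = 1948.8 kWh × $0.21/kWh = $409.25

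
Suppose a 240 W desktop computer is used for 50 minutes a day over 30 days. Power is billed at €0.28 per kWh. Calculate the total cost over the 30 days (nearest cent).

€1.68

Runtime = 50 min × 30 = 1500 min = 25 h
Energy = 0.24 kW × 25 h = 6 kWh
Cost = 6 kWh × €0.28/kWh = €1.68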